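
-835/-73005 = 167/14601 ≈ 0.0114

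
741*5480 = 4060680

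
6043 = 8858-2815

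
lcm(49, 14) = 98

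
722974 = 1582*457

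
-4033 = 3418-7451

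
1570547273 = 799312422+771234851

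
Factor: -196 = -1*2^2*7^2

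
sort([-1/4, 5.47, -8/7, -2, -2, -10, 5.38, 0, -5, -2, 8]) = [-10, -5, -2, -2, -2, -8/7, -1/4, 0, 5.38, 5.47, 8]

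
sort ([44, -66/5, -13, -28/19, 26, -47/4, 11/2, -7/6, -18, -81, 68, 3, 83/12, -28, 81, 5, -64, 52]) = [-81, -64, -28, -18, -66/5, -13, -47/4, -28/19, -7/6, 3, 5, 11/2, 83/12, 26, 44, 52, 68, 81]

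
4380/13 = 336 + 12/13 ≈ 336.92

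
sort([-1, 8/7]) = [-1, 8/7]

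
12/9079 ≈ 0.00132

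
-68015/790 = -13603/158 ≈ -86.09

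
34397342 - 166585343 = -132188001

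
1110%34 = 22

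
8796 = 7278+1518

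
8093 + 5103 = 13196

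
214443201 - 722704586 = -508261385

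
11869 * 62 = 735878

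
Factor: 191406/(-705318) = -1 * 73^1 * 269^(-1) = -73/269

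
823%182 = 95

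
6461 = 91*71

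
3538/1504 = 1769/752 ≈ 2.35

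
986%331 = 324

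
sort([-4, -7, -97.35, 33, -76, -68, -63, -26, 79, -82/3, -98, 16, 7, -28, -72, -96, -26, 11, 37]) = [-98, -97.35, -96, -76, -72, -68, -63, -28, -82/3, -26, -26, -7, -4, 7, 11, 16, 33, 37, 79]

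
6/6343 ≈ 0.000946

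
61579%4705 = 414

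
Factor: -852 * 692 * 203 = -1 * 2^4 * 3^1 * 7^1 * 29^1 * 71^1 * 173^1 = -119685552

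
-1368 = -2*684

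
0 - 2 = -2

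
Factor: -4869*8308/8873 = -1*2^2*3^2*19^(-1)*31^1*67^1*467^(-1)*541^1 = -40451652/8873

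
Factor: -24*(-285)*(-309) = -1*2^3*3^3*5^1*19^1*103^1 = -2113560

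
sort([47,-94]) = [-94,47]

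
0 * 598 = 0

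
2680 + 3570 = 6250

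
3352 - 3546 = -194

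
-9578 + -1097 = -10675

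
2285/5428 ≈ 0.421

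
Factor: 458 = 2^1*229^1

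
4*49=196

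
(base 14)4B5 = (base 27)17P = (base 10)943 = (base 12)667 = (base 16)3AF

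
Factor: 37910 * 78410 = 2^2 * 5^2 * 17^1 * 223^1 * 7841^1 = 2972523100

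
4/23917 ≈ 0.000167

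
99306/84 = 1182+3/14 ≈ 1182.21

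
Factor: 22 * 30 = 2^2 * 3^1 * 5^1 * 11^1 = 660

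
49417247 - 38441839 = 10975408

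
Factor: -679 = -1*7^1*97^1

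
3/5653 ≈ 0.000531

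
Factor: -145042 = -1 * 2^1 * 47^1 * 1543^1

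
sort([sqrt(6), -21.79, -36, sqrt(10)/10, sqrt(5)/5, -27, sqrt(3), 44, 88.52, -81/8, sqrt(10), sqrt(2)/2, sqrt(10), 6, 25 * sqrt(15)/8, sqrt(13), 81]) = [-36, -27, -21.79, -81/8, sqrt(10)/10, sqrt(5)/5, sqrt(2)/2, sqrt(3), sqrt(6), sqrt(10), sqrt(10), sqrt(13), 6, 25 * sqrt(15)/8, 44, 81, 88.52]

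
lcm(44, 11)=44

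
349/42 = 8+13/42 ≈ 8.31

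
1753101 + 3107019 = 4860120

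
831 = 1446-615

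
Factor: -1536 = -1 * 2^9 * 3^1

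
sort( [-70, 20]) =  [-70, 20]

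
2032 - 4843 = -2811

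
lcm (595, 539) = 45815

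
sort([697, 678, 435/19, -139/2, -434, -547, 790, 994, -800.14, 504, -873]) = [-873, -800.14, -547, -434, -139/2, 435/19, 504, 678, 697, 790, 994]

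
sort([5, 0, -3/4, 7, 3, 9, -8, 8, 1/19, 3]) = [-8, -3/4, 0, 1/19, 3, 3, 5, 7, 8, 9]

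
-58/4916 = -29/2458 ≈ -0.0118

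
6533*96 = 627168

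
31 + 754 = 785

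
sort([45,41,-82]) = [-82,41,45]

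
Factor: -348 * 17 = -1 * 2^2 * 3^1 * 17^1 * 29^1 = -5916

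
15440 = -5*(-3088)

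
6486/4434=1 + 342/739 ≈ 1.46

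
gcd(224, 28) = 28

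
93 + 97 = 190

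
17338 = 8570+8768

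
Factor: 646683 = 3^1*157^1*1373^1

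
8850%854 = 310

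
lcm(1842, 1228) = 3684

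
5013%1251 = 9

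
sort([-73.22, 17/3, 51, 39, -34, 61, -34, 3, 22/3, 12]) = [-73.22, -34, -34, 3, 17/3, 22/3, 12, 39, 51, 61]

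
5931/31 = 191 + 10/31 ≈ 191.32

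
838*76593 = 64184934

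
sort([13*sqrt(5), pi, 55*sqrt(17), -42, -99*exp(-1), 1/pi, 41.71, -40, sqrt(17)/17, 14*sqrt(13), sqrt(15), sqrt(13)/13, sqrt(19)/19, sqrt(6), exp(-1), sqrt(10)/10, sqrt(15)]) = [-42, -40, -99*exp(-1), sqrt(19)/19, sqrt(17)/17, sqrt(13)/13, sqrt(10)/10, 1/pi, exp(-1), sqrt(6), pi, sqrt(15), sqrt(15), 13*sqrt(5), 41.71, 14*sqrt(13), 55*sqrt(17)]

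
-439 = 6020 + -6459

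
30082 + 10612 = 40694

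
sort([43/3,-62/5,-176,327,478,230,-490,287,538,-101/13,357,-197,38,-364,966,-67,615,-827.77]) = [-827.77,-490,-364,-197,-176,-67,-62/5,-101/13,43/3,38,230,287,327,357,478,538,615,966]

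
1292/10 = 129 + 1/5 = 129.20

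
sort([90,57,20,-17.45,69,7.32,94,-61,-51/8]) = [-61,-17.45,-51/8,7.32,20,57,69,90,94]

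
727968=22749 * 32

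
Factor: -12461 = -1 * 17^1 * 733^1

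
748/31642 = 374/15821 ≈ 0.0236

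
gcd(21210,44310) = 210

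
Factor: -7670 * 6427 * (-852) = 2^3 * 3^1 * 5^1 * 13^1 * 59^1 * 71^1 * 6427^1 = 41999416680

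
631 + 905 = 1536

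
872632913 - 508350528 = 364282385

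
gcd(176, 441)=1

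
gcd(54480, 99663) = 3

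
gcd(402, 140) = 2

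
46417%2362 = 1539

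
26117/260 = 2009/20 = 100.45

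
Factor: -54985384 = -1 * 2^3 * 6873173^1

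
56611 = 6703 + 49908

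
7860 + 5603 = 13463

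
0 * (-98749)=0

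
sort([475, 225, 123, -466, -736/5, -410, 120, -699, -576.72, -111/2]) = [-699, -576.72, -466, -410, -736/5, -111/2, 120, 123, 225, 475]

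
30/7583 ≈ 0.00396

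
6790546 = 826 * 8221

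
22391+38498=60889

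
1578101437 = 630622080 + 947479357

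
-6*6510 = -39060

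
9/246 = 3/82 ≈ 0.0366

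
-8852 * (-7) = 61964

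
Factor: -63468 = -1*2^2*3^2*41^1*43^1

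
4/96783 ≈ 0.0000413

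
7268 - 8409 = -1141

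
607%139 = 51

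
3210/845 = 3+135/169 ≈ 3.80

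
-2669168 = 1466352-4135520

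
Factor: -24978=-1 * 2^1 * 3^1 * 23^1 * 181^1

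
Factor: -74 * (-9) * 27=2^1 * 3^5 * 37^1=17982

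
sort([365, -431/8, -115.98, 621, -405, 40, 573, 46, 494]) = [-405, -115.98, -431/8, 40, 46, 365, 494, 573, 621]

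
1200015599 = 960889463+239126136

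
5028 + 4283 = 9311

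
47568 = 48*991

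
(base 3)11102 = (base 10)119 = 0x77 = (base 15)7e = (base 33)3k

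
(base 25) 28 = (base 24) 2a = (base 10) 58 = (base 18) 34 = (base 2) 111010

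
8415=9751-1336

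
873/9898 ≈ 0.0882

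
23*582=13386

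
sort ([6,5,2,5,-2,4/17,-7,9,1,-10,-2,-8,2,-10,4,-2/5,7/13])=[-10,-10,-8,-7,-2,-2,-2/5,4/17,7/13,1,2,2,4,5,5,6,9]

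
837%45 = 27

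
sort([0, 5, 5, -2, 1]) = [-2, 0, 1, 5, 5]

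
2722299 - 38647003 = -35924704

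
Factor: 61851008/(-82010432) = -1*2^1*7^(-1)*183059^(-1)*483211^1 = -966422/1281413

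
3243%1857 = 1386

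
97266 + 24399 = 121665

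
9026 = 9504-478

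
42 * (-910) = -38220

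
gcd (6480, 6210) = 270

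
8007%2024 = 1935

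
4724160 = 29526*160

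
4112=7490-3378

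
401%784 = 401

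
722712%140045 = 22487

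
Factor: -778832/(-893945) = 2^4*5^(-1)*13^(-1)*17^(-1)*809^(-1)*48677^1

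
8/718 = 4/359 ≈ 0.0111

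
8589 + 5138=13727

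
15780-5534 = 10246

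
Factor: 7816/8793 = 2^3*3^(-2) = 8/9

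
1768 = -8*(-221)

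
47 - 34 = 13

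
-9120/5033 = -1 - 4087/5033 ≈ -1.81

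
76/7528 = 19/1882 ≈ 0.0101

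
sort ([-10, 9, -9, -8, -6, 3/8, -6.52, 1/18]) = [-10, -9, -8, -6.52, -6, 1/18, 3/8, 9]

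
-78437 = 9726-88163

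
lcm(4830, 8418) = 294630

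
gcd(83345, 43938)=1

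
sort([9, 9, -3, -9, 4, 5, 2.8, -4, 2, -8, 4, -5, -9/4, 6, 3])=[-9, -8, -5, -4, -3, -9/4, 2, 2.8, 3, 4, 4, 5, 6, 9, 9]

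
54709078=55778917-1069839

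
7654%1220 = 334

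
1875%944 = 931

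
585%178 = 51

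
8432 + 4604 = 13036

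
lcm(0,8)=0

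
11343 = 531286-519943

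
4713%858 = 423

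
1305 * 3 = 3915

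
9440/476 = 2360/119 ≈ 19.83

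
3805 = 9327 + -5522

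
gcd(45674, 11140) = 1114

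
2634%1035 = 564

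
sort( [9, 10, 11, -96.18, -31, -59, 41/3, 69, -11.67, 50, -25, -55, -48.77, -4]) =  [-96.18, -59, -55, -48.77, -31, -25, -11.67, -4, 9, 10, 11, 41/3, 50, 69]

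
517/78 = 6 + 49/78 ≈ 6.63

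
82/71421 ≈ 0.00115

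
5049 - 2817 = 2232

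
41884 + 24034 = 65918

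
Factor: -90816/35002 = -1 * 2^5 * 3^1 * 37^(-1) = -96/37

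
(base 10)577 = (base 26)m5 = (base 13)355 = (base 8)1101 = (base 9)711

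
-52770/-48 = 1099 + 3/8 ≈ 1099.38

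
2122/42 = 1061/21≈50.52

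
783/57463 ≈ 0.0136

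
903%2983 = 903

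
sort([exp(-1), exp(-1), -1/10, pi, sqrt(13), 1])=[-1/10, exp(-1), exp(-1), 1, pi, sqrt(13)]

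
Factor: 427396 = 2^2 * 59^1 * 1811^1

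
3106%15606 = 3106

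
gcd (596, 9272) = 4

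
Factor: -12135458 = -1 * 2^1 * 6067729^1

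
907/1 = 907 = 907.00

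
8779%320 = 139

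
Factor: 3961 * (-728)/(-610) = 2^2 * 5^(-1) * 7^1 * 13^1 * 17^1 * 61^(-1) * 233^1 = 1441804/305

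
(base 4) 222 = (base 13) 33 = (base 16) 2a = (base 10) 42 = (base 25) 1h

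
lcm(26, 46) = 598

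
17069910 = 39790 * 429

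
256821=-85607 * (-3)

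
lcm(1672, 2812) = 61864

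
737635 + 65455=803090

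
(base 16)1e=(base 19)1b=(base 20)1a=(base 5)110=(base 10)30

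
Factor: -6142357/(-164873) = 13^1*23^1*79^(-1)*2087^(-1)*20543^1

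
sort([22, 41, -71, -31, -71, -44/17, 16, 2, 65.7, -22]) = [-71, -71, -31, -22, -44/17, 2, 16, 22, 41, 65.7]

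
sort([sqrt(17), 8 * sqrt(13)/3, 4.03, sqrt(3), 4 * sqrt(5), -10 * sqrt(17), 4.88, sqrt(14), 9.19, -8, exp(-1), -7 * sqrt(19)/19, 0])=[-10 * sqrt(17), -8, -7 * sqrt(19)/19, 0, exp(-1), sqrt(3), sqrt(14), 4.03, sqrt(17), 4.88, 4 * sqrt(5), 9.19, 8 * sqrt(13)/3]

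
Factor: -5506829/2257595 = -1 * 5^(-1) * 113^1 * 48733^1 * 451519^(-1) 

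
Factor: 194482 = 2^1 * 97241^1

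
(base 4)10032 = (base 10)270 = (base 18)f0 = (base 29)99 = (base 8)416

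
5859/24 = 1953/8 ≈ 244.13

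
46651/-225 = -207 - 76/225 ≈ -207.34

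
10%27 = 10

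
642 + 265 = 907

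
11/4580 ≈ 0.00240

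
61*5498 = 335378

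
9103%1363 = 925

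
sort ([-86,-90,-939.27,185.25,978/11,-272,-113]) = [-939.27,-272,-113,-90,-86,978/11,185.25]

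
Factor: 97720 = 2^3 * 5^1 * 7^1 * 349^1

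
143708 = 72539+71169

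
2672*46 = 122912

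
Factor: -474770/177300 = -1 * 2^(-1) * 3^(-2) * 5^(-1) * 241^1 = -241/90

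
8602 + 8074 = 16676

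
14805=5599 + 9206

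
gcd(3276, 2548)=364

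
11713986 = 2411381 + 9302605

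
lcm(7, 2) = 14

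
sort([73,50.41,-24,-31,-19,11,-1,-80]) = [-80,-31,-24,-19,-1,11,50.41,73]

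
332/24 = 13+5/6 ≈ 13.83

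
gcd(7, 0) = 7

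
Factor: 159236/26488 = 2^(-1)*11^1*43^(-1)*47^1 = 517/86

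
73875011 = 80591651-6716640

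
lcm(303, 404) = 1212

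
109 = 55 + 54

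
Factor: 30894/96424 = 2^(-2)*3^1*17^(-1)*19^1*271^1*709^(-1) = 15447/48212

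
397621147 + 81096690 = 478717837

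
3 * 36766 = 110298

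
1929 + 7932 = 9861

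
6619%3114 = 391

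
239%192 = 47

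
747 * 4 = 2988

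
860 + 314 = 1174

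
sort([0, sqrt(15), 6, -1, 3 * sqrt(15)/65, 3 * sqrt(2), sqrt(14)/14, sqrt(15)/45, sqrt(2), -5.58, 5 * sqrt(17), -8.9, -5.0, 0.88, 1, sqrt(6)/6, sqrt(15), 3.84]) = [-8.9, -5.58, -5.0, -1, 0, sqrt(15)/45, 3 * sqrt(15)/65, sqrt(14)/14, sqrt(6)/6, 0.88, 1, sqrt(2), 3.84, sqrt(15), sqrt(15), 3 * sqrt(2), 6, 5 * sqrt(17)]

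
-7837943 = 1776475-9614418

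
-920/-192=4 + 19/24 ≈ 4.79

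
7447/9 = 827 + 4/9 ≈ 827.44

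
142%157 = 142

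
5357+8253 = 13610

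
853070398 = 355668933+497401465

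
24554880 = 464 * 52920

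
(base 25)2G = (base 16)42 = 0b1000010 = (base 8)102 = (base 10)66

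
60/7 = 8 + 4/7 ≈ 8.57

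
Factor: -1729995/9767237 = -1*3^1*5^1*29^1*41^1*97^1*607^(-1)*16091^(-1)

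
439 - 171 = 268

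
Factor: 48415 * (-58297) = -1 * 5^1 * 23^1 * 97^1 * 421^1 * 601^1 = -2822449255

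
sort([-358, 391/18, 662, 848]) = [-358, 391/18, 662, 848]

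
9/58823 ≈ 0.000153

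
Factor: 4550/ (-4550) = -1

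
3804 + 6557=10361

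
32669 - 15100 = 17569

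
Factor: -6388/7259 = -1 * 2^2 * 7^(-1) * 17^(-1) * 61^(-1) * 1597^1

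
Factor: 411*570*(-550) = -1*2^2*3^2*5^3*11^1*19^1*137^1 = -128848500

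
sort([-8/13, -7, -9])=[-9, -7, -8/13]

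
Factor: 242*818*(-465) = -1*2^2*3^1*5^1*11^2*31^1*409^1 = -92049540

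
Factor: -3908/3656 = -1 * 2^(-1) * 457^(-1) * 977^1 = -977/914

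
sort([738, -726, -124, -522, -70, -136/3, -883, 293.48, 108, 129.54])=[-883, -726, -522, -124, -70, -136/3, 108, 129.54, 293.48, 738]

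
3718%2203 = 1515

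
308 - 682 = -374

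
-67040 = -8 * 8380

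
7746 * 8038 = 62262348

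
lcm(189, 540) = 3780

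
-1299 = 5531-6830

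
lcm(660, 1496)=22440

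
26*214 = 5564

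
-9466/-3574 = 4733/1787 ≈ 2.65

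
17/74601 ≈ 0.000228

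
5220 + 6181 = 11401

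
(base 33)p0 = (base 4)30321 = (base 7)2256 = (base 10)825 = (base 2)1100111001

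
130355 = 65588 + 64767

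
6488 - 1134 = 5354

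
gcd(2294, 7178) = 74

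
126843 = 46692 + 80151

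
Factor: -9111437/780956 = -1 * 2^(-2) * 11^(-1) * 331^1 * 17749^(-1) * 27527^1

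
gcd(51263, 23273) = 1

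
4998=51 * 98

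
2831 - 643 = 2188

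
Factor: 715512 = 2^3*3^1*7^1*4259^1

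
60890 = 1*60890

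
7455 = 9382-1927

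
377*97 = 36569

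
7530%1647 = 942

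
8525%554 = 215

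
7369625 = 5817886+1551739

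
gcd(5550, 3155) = 5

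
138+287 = 425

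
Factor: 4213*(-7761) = -1*3^1*11^1*13^1*199^1*383^1 = -32697093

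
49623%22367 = 4889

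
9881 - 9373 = 508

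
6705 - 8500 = -1795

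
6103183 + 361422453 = 367525636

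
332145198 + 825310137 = 1157455335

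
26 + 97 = 123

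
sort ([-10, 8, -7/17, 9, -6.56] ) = [-10, -6.56, -7/17, 8, 9] 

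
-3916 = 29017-32933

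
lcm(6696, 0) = 0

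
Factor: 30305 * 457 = 5^1 * 11^1 * 19^1 * 29^1 * 457^1 = 13849385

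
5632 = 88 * 64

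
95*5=475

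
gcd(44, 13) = 1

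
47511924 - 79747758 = -32235834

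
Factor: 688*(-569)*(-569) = 2^4*43^1*569^2 = 222747568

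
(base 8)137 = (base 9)115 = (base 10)95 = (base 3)10112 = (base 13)74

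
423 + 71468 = 71891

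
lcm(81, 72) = 648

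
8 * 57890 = 463120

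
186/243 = 62/81 ≈ 0.765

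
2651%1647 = 1004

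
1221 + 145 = 1366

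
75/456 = 25/152 ≈ 0.164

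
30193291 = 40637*743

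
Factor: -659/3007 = -1*31^(-1)*97^(-1)*659^1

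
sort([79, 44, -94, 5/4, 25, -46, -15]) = [-94, -46, -15, 5/4, 25, 44, 79]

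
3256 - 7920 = -4664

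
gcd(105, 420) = 105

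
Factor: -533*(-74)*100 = 2^3*5^2*13^1*37^1*41^1 = 3944200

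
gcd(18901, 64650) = 1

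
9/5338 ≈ 0.00169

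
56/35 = 1 + 3/5 = 1.60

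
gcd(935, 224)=1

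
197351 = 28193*7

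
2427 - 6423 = -3996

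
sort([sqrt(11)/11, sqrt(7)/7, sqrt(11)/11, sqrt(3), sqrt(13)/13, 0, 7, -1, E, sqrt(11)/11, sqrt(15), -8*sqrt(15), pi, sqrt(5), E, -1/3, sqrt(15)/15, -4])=[-8*sqrt(15), -4, -1, -1/3, 0, sqrt(15)/15, sqrt(13)/13, sqrt(11)/11, sqrt(11)/11, sqrt(11)/11, sqrt(7)/7, sqrt(3), sqrt(5), E, E, pi, sqrt(15), 7]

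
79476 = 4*19869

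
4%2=0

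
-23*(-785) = 18055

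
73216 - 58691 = 14525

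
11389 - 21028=-9639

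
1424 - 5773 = -4349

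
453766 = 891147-437381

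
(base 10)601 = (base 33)i7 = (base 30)k1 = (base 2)1001011001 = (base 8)1131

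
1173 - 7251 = -6078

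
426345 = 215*1983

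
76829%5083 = 584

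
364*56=20384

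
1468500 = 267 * 5500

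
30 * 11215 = 336450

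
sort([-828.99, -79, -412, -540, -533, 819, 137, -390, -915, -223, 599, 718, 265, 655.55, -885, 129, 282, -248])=[-915, -885, -828.99, -540, -533, -412, -390, -248, -223, -79, 129, 137, 265, 282, 599, 655.55, 718, 819]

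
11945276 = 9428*1267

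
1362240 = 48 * 28380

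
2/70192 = 1/35096 ≈ 0.0000285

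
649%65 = 64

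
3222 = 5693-2471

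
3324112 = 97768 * 34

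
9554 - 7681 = 1873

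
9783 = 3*3261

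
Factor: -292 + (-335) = -1*3^1*11^1*19^1 = -627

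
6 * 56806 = 340836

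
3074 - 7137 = -4063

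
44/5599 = 4/509 ≈ 0.00786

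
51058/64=25529/32 ≈ 797.78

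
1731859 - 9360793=-7628934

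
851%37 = 0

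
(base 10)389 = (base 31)ch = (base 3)112102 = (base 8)605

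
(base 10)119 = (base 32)3n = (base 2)1110111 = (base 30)3t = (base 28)47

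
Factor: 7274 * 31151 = 2^1 * 3637^1 * 31151^1 = 226592374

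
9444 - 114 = 9330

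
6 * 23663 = 141978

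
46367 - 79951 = -33584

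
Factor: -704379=-1*3^1*13^1*18061^1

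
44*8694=382536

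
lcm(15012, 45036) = 45036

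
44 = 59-15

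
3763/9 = 418 + 1/9 ≈ 418.11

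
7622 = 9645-2023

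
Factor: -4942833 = -1 * 3^1 * 7^1 * 53^1 * 4441^1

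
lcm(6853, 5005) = 445445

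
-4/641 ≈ -0.00624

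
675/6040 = 135/1208 ≈ 0.112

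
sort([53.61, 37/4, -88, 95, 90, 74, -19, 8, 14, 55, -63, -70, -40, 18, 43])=[-88, -70, -63, -40, -19, 8, 37/4, 14, 18, 43, 53.61, 55, 74, 90, 95]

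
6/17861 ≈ 0.000336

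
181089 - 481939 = -300850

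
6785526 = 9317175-2531649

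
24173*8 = 193384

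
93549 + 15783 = 109332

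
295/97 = 3 + 4/97≈3.04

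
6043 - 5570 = 473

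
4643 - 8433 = -3790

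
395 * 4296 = 1696920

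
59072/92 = 14768/23 ≈ 642.09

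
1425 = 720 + 705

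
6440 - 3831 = 2609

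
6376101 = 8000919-1624818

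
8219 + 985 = 9204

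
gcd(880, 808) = 8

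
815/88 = 9 + 23/88 ≈ 9.26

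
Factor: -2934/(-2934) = 1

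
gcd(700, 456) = 4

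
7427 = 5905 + 1522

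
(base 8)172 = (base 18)6e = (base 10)122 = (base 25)4m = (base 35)3h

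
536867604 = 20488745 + 516378859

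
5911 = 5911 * 1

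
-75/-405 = 5/27≈0.185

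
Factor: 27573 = 3^1*7^1*13^1*101^1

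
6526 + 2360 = 8886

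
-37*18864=-697968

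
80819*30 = 2424570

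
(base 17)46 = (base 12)62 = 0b1001010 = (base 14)54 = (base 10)74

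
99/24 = 33/8 ≈ 4.13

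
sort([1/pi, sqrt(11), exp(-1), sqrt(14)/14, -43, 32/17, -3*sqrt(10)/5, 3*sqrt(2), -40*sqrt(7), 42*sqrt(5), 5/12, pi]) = [-40*sqrt(7), -43, -3*sqrt(10)/5, sqrt(14)/14, 1/pi, exp(-1), 5/12, 32/17, pi, sqrt(11), 3*sqrt(2), 42*sqrt(5)]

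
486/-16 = -30-3/8 ≈ -30.38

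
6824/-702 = -3412/351 ≈ -9.72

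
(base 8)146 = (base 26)3o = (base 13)7b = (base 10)102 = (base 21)4i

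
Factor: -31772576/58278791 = -1 * 2^5 * 11^1 * 31^(-1) * 90263^1 * 1879961^(-1)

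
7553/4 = 1888 + 1/4 = 1888.25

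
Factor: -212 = -1*2^2*53^1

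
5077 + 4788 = 9865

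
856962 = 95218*9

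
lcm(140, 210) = 420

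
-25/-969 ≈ 0.0258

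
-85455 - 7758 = -93213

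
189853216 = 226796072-36942856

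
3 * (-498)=-1494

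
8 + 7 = 15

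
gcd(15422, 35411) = 1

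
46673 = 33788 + 12885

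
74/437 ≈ 0.169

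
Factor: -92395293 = -1*3^1*761^1*40471^1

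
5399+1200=6599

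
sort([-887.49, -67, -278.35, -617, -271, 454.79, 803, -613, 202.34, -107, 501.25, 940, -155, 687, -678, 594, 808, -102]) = [-887.49, -678, -617, -613, -278.35, -271, -155, -107, -102, -67, 202.34, 454.79, 501.25, 594, 687, 803, 808, 940]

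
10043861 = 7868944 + 2174917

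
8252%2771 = 2710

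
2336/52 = 44 + 12/13 ≈ 44.92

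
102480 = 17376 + 85104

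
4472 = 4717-245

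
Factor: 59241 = 3^1 * 7^2 * 13^1 * 31^1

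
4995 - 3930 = 1065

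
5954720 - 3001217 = 2953503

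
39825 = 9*4425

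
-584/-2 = 292 = 292.00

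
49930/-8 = -24965/4 = -6241.25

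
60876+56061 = 116937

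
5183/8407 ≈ 0.617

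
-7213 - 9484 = -16697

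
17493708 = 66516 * 263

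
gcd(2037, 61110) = 2037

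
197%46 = 13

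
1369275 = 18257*75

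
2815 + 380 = 3195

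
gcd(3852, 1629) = 9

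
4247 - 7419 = -3172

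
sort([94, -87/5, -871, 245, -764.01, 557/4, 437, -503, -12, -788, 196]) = [-871, -788, -764.01, -503, -87/5, -12, 94, 557/4, 196, 245, 437]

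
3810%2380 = 1430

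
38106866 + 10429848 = 48536714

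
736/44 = 184/11 ≈ 16.73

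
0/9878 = 0 = 0.00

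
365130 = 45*8114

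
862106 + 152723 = 1014829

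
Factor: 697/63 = 3^(-2) * 7^(-1) * 17^1 * 41^1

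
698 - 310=388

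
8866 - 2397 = 6469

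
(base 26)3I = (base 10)96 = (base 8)140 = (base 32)30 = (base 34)2S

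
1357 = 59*23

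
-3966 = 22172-26138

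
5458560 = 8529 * 640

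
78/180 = 13/30 ≈ 0.433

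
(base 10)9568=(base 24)geg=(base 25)f7i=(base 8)22540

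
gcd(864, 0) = 864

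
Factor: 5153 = 5153^1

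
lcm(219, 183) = 13359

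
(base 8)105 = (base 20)39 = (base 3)2120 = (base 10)69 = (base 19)3c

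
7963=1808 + 6155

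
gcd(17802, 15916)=46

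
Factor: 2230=2^1*5^1*223^1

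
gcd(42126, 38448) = 6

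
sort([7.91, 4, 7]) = [4, 7, 7.91]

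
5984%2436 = 1112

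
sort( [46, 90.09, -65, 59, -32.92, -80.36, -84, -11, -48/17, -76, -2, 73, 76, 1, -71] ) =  [-84, -80.36, -76, -71, -65, -32.92, -11, -48/17, -2, 1, 46, 59, 73, 76, 90.09] 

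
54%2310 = 54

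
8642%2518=1088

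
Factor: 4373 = 4373^1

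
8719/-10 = -871-9/10 = -871.90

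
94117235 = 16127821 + 77989414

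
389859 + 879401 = 1269260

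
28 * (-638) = -17864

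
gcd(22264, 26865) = 1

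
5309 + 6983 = 12292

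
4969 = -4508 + 9477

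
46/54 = 23/27 ≈ 0.852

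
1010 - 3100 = -2090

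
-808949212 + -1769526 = -810718738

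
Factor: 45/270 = 2^(-1)*3^(-1) = 1/6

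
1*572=572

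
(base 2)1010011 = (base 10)83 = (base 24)3b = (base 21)3k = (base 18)4b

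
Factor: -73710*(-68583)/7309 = 2^1*3^5*5^1*7^1*13^1*7309^(-1)*22861^1 = 5055252930/7309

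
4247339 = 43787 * 97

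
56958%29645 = 27313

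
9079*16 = 145264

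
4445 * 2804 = 12463780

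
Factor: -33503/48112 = -1*2^(-4)*31^(-1)*97^(-1)*33503^1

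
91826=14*6559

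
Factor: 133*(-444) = -1*2^2*3^1*7^1*19^1*37^1 = -59052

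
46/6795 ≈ 0.00677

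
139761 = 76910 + 62851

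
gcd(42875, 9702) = 49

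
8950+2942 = 11892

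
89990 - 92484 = -2494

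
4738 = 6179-1441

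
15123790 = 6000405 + 9123385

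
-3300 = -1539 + -1761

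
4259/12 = 354 + 11/12≈354.92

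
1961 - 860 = 1101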